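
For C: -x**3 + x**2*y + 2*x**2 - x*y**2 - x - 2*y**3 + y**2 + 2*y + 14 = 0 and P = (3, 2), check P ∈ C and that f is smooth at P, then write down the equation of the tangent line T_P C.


Tangent line at P: -8*x - 21*y + 66 = 0.

Step 1: f(3, 2) = 0, so P lies on C.
Step 2: partial derivatives
  f_x(x, y) = -3*x**2 + 2*x*y + 4*x - y**2 - 1, f_y(x, y) = x**2 - 2*x*y - 6*y**2 + 2*y + 2.
  f_x(P) = -8, f_y(P) = -21 (gradient nonzero, so P is smooth).
Step 3: tangent line at P: -8·(x − 3) + -21·(y − 2) = 0.
Expanding: -8*x - 21*y + 66 = 0.


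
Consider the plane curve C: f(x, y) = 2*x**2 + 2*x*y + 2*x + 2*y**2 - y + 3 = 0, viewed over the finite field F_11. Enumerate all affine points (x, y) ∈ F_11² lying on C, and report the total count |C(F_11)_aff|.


Affine F_11-points: {(1, 8)}; count = 1.

For each of the 121 pairs (x, y) ∈ F_11², evaluate f(x, y) mod 11. Record the zeros.
  x = 0: [0↦3, 1↦4, 2↦9, 3↦7, 4↦9, 5↦4, 6↦3, 7↦6, 8↦2, 9↦2, 10↦6]  zeros at y ∈ ∅
  x = 1: [0↦7, 1↦10, 2↦6, 3↦6, 4↦10, 5↦7, 6↦8, 7↦2, 8↦0, 9↦2, 10↦8]  zeros at y ∈ {8}
  x = 2: [0↦4, 1↦9, 2↦7, 3↦9, 4↦4, 5↦3, 6↦6, 7↦2, 8↦2, 9↦6, 10↦3]  zeros at y ∈ ∅
  x = 3: [0↦5, 1↦1, 2↦1, 3↦5, 4↦2, 5↦3, 6↦8, 7↦6, 8↦8, 9↦3, 10↦2]  zeros at y ∈ ∅
  x = 4: [0↦10, 1↦8, 2↦10, 3↦5, 4↦4, 5↦7, 6↦3, 7↦3, 8↦7, 9↦4, 10↦5]  zeros at y ∈ ∅
  x = 5: [0↦8, 1↦8, 2↦1, 3↦9, 4↦10, 5↦4, 6↦2, 7↦4, 8↦10, 9↦9, 10↦1]  zeros at y ∈ ∅
  x = 6: [0↦10, 1↦1, 2↦7, 3↦6, 4↦9, 5↦5, 6↦5, 7↦9, 8↦6, 9↦7, 10↦1]  zeros at y ∈ ∅
  x = 7: [0↦5, 1↦9, 2↦6, 3↦7, 4↦1, 5↦10, 6↦1, 7↦7, 8↦6, 9↦9, 10↦5]  zeros at y ∈ ∅
  x = 8: [0↦4, 1↦10, 2↦9, 3↦1, 4↦8, 5↦8, 6↦1, 7↦9, 8↦10, 9↦4, 10↦2]  zeros at y ∈ ∅
  x = 9: [0↦7, 1↦4, 2↦5, 3↦10, 4↦8, 5↦10, 6↦5, 7↦4, 8↦7, 9↦3, 10↦3]  zeros at y ∈ ∅
  x = 10: [0↦3, 1↦2, 2↦5, 3↦1, 4↦1, 5↦5, 6↦2, 7↦3, 8↦8, 9↦6, 10↦8]  zeros at y ∈ ∅
Collecting zeros: affine points = {(1, 8)}.
Total count |C(F_11)_aff| = 1.


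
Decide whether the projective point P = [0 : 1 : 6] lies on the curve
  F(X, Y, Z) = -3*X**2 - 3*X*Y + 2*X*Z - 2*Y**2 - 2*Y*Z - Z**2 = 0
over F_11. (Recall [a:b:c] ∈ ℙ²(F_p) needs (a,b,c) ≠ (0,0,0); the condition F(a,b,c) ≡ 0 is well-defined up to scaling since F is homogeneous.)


F(0,1,6) ≡ 5 (mod 11); P is NOT on the curve.

Evaluate F(0, 1, 6) term-by-term (mod 11).
  -3*X**2 ↦ -3·0·1·1 = 0
  -3*X*Y ↦ -3·0·1·1 = 0
  2*X*Z ↦ 2·0·1·6 = 0
  -2*Y**2 ↦ -2·1·1·1 = -2
  -2*Y*Z ↦ -2·1·1·6 = -12
  -Z**2 ↦ -1·1·1·36 = -36
Sum: F(0, 1, 6) = (0) + (0) + (0) + (-2) + (-12) + (-36) = -50.
Reducing mod 11: -50 ≡ 5 (mod 11).
Since F(a, b, c) ≡ 5 ≠ 0 (mod 11), P does NOT lie on the curve.


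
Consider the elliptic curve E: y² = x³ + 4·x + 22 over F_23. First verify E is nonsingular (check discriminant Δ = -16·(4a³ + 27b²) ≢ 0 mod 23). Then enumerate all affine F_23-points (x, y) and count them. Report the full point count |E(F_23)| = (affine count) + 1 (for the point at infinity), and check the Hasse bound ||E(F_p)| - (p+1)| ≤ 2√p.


Affine points = {(1, 2), (1, 21), (5, 11), (5, 12), (6, 3), (6, 20), (7, 5), (7, 18), (10, 2), (10, 21), (12, 2), (12, 21), (14, 4), (14, 19), (17, 9), (17, 14), (20, 11), (20, 12), (21, 11), (21, 12)}; affine count = 20; |E(F_23)| = 21.

Discriminant check: Δ ∝ 4a³ + 27b² = 4·4³ + 27·22² = 4·64 + 27·484 ≡ 7 (mod 23). Nonzero ⇒ E is nonsingular.
For each x ∈ F_23, compute rhs = x³ + 4·x + 22 mod 23, then count y ∈ F_23 with y² ≡ rhs.
  x = 0: rhs = 22, matching y values: none (0 points).
  x = 1: rhs = 4, matching y values: 2, 21 (2 points).
  x = 2: rhs = 15, matching y values: none (0 points).
  x = 3: rhs = 15, matching y values: none (0 points).
  x = 4: rhs = 10, matching y values: none (0 points).
  x = 5: rhs = 6, matching y values: 11, 12 (2 points).
  x = 6: rhs = 9, matching y values: 3, 20 (2 points).
  x = 7: rhs = 2, matching y values: 5, 18 (2 points).
  x = 8: rhs = 14, matching y values: none (0 points).
  x = 9: rhs = 5, matching y values: none (0 points).
  x = 10: rhs = 4, matching y values: 2, 21 (2 points).
  x = 11: rhs = 17, matching y values: none (0 points).
  x = 12: rhs = 4, matching y values: 2, 21 (2 points).
  x = 13: rhs = 17, matching y values: none (0 points).
  x = 14: rhs = 16, matching y values: 4, 19 (2 points).
  x = 15: rhs = 7, matching y values: none (0 points).
  x = 16: rhs = 19, matching y values: none (0 points).
  x = 17: rhs = 12, matching y values: 9, 14 (2 points).
  x = 18: rhs = 15, matching y values: none (0 points).
  x = 19: rhs = 11, matching y values: none (0 points).
  x = 20: rhs = 6, matching y values: 11, 12 (2 points).
  x = 21: rhs = 6, matching y values: 11, 12 (2 points).
  x = 22: rhs = 17, matching y values: none (0 points).
Total affine count: 20.
Full point count |E(F_23)| = 20 + 1 = 21.
Hasse bound: |21 − (23+1)| = |-3| = 3 ≤ 2√23 ≈ 9.5917 ✓.


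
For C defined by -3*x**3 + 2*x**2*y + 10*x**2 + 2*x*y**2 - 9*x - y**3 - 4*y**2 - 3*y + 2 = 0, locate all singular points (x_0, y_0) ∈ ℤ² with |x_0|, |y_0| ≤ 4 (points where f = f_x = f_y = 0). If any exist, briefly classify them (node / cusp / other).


Singular points: {(1, -1)}; classification: node.

Compute partial derivatives:
  f_x = -9*x**2 + 4*x*y + 20*x + 2*y**2 - 9.
  f_y = 2*x**2 + 4*x*y - 3*y**2 - 8*y - 3.
Scan x_0 ∈ {−4, ..., 4}. For each x_0, f_y(x_0, y) is a polynomial in y; find its integer roots y ∈ {−4, ..., 4}, then test f_x and f at those candidates.
  x = -4: f_y(-4, y) = -3*y**2 - 24*y + 29; no integer root y with |y| ≤ 4.
  x = -3: f_y(-3, y) = -3*y**2 - 20*y + 15; no integer root y with |y| ≤ 4.
  x = -2: f_y(-2, y) = -3*y**2 - 16*y + 5; no integer root y with |y| ≤ 4.
  x = -1: f_y(-1, y) = -3*y**2 - 12*y - 1; no integer root y with |y| ≤ 4.
  x = 0: f_y(0, y) = -3*y**2 - 8*y - 3; no integer root y with |y| ≤ 4.
  x = 1: f_y(1, y) = -3*y**2 - 4*y - 1; vanishes at y ∈ {-1}. (1, -1): f_x = 0, f = 0 — SINGULAR.
  x = 2: f_y(2, y) = 5 - 3*y**2; no integer root y with |y| ≤ 4.
  x = 3: f_y(3, y) = -3*y**2 + 4*y + 15; vanishes at y ∈ {3}. (3, 3): f_x = 24 ≠ 0.
  x = 4: f_y(4, y) = -3*y**2 + 8*y + 29; no integer root y with |y| ≤ 4.
Only singular point on the grid: (1, -1).
Classify: substitute x = 1 + u, y = -1 + v and expand: f = -3*u**3 + 2*u**2*v - u**2 + 2*u*v**2 - v**3 + v**2.
No constant or linear terms (consistent with a singular point). Quadratic part: -u**2 + v**2. Cubic part: -3*u**3 + 2*u**2*v + 2*u*v**2 - v**3.
The quadratic part v**2 - u**2 = (v − u)(v + u) splits into two distinct linear factors, so there are two distinct tangent lines y − -1 = ±(x − 1) — this is a node (ordinary double point).
Classification: node.


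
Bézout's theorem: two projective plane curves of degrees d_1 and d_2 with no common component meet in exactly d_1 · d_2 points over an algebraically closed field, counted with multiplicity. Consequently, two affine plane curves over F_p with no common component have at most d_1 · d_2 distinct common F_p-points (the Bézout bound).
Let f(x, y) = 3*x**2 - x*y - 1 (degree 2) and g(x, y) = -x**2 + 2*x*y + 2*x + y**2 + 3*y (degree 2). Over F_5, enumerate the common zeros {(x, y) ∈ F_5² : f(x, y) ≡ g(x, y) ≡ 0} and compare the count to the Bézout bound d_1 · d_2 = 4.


Common zeros: {(1, 2), (2, 3)}; count = 2; Bézout bound = 4.

deg(f) = 2, deg(g) = 2, so Bézout bound = 4.
Scan x ∈ F_5. For each x, list the y ∈ F_5 with f(x, y) ≡ 0 and those with g(x, y) ≡ 0 (mod 5); the common zeros in that column are the intersection.
  x = 0: f ≡ 0 at y ∈ ∅; g ≡ 0 at y ∈ {0, 2}; common: ∅.
  x = 1: f ≡ 0 at y ∈ {2}; g ≡ 0 at y ∈ {2, 3}; common: {2}.
  x = 2: f ≡ 0 at y ∈ {3}; g ≡ 0 at y ∈ {0, 3}; common: {3}.
  x = 3: f ≡ 0 at y ∈ {2}; g ≡ 0 at y ∈ ∅; common: ∅.
  x = 4: f ≡ 0 at y ∈ {3}; g ≡ 0 at y ∈ ∅; common: ∅.
Collecting: common zeros = {(1, 2), (2, 3)}, so the count is 2.
Comparison with the Bézout bound: 2 ≤ 4 = deg(f)·deg(g), as expected for curves with no common component (the affine F_5-count falls short of the bound because intersections may lie at infinity, over extension fields, or carry multiplicity).


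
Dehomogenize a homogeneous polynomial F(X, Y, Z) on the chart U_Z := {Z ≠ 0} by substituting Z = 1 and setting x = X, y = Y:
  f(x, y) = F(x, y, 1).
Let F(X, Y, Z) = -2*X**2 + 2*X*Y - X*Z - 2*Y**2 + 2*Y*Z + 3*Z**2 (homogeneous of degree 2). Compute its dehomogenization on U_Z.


f(x, y) = -2*x**2 + 2*x*y - x - 2*y**2 + 2*y + 3

On U_Z we set Z = 1. Each monomial c·X^i·Y^j·Z^k in F becomes c·x^i·y^j·1^k = c·x^i·y^j.
Substituting Z = 1: F(X, Y, 1) = -2*x**2 + 2*x*y - x - 2*y**2 + 2*y + 3.
Note: deg(f) ≤ deg(F) = 2; strict inequality happens when F is divisible by Z (lost terms).


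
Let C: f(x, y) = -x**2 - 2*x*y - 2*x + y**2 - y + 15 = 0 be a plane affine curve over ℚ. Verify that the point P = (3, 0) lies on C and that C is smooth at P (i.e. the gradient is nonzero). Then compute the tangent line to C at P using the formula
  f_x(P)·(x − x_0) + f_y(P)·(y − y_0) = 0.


Tangent line at P: -8*x - 7*y + 24 = 0.

Step 1: f(3, 0) = 0, so P lies on C.
Step 2: partial derivatives
  f_x(x, y) = -2*x - 2*y - 2, f_y(x, y) = -2*x + 2*y - 1.
  f_x(P) = -8, f_y(P) = -7 (gradient nonzero, so P is smooth).
Step 3: tangent line at P: -8·(x − 3) + -7·(y − 0) = 0.
Expanding: -8*x - 7*y + 24 = 0.


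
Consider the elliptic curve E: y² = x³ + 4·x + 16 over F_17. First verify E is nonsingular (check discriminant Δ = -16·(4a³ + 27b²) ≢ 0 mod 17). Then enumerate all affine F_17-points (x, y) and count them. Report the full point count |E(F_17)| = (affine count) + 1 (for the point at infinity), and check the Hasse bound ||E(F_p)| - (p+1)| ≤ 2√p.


Affine points = {(0, 4), (0, 13), (1, 2), (1, 15), (2, 7), (2, 10), (3, 2), (3, 15), (5, 5), (5, 12), (6, 1), (6, 16), (7, 8), (7, 9), (8, 4), (8, 13), (9, 4), (9, 13), (10, 6), (10, 11), (13, 2), (13, 15), (15, 0)}; affine count = 23; |E(F_17)| = 24.

Discriminant check: Δ ∝ 4a³ + 27b² = 4·4³ + 27·16² = 4·64 + 27·256 ≡ 11 (mod 17). Nonzero ⇒ E is nonsingular.
For each x ∈ F_17, compute rhs = x³ + 4·x + 16 mod 17, then count y ∈ F_17 with y² ≡ rhs.
  x = 0: rhs = 16, matching y values: 4, 13 (2 points).
  x = 1: rhs = 4, matching y values: 2, 15 (2 points).
  x = 2: rhs = 15, matching y values: 7, 10 (2 points).
  x = 3: rhs = 4, matching y values: 2, 15 (2 points).
  x = 4: rhs = 11, matching y values: none (0 points).
  x = 5: rhs = 8, matching y values: 5, 12 (2 points).
  x = 6: rhs = 1, matching y values: 1, 16 (2 points).
  x = 7: rhs = 13, matching y values: 8, 9 (2 points).
  x = 8: rhs = 16, matching y values: 4, 13 (2 points).
  x = 9: rhs = 16, matching y values: 4, 13 (2 points).
  x = 10: rhs = 2, matching y values: 6, 11 (2 points).
  x = 11: rhs = 14, matching y values: none (0 points).
  x = 12: rhs = 7, matching y values: none (0 points).
  x = 13: rhs = 4, matching y values: 2, 15 (2 points).
  x = 14: rhs = 11, matching y values: none (0 points).
  x = 15: rhs = 0, matching y values: 0 (1 points).
  x = 16: rhs = 11, matching y values: none (0 points).
Total affine count: 23.
Full point count |E(F_17)| = 23 + 1 = 24.
Hasse bound: |24 − (17+1)| = |6| = 6 ≤ 2√17 ≈ 8.2462 ✓.


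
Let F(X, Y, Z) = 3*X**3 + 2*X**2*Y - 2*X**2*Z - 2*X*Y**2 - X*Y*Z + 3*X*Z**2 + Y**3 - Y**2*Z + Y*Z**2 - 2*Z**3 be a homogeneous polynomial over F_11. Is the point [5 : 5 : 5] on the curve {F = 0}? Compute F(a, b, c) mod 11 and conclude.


F(5,5,5) ≡ 8 (mod 11); P is NOT on the curve.

Evaluate F(5, 5, 5) term-by-term (mod 11).
  3*X**3 ↦ 3·125·1·1 = 375
  2*X**2*Y ↦ 2·25·5·1 = 250
  -2*X**2*Z ↦ -2·25·1·5 = -250
  -2*X*Y**2 ↦ -2·5·25·1 = -250
  -X*Y*Z ↦ -1·5·5·5 = -125
  3*X*Z**2 ↦ 3·5·1·25 = 375
  Y**3 ↦ 1·1·125·1 = 125
  -Y**2*Z ↦ -1·1·25·5 = -125
  Y*Z**2 ↦ 1·1·5·25 = 125
  -2*Z**3 ↦ -2·1·1·125 = -250
Sum: F(5, 5, 5) = (375) + (250) + (-250) + (-250) + (-125) + (375) + (125) + (-125) + (125) + (-250) = 250.
Reducing mod 11: 250 ≡ 8 (mod 11).
Since F(a, b, c) ≡ 8 ≠ 0 (mod 11), P does NOT lie on the curve.


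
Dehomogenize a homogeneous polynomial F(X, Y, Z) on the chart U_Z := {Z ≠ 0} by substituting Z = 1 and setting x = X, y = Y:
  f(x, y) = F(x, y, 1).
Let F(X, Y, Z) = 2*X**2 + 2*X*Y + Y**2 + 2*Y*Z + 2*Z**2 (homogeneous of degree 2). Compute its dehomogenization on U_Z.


f(x, y) = 2*x**2 + 2*x*y + y**2 + 2*y + 2

On U_Z we set Z = 1. Each monomial c·X^i·Y^j·Z^k in F becomes c·x^i·y^j·1^k = c·x^i·y^j.
Substituting Z = 1: F(X, Y, 1) = 2*x**2 + 2*x*y + y**2 + 2*y + 2.
Note: deg(f) ≤ deg(F) = 2; strict inequality happens when F is divisible by Z (lost terms).


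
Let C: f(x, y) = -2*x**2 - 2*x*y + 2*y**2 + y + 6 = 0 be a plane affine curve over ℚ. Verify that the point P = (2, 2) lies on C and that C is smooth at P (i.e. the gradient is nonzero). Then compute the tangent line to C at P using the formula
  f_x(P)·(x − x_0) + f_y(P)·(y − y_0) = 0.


Tangent line at P: -12*x + 5*y + 14 = 0.

Step 1: f(2, 2) = 0, so P lies on C.
Step 2: partial derivatives
  f_x(x, y) = -4*x - 2*y, f_y(x, y) = -2*x + 4*y + 1.
  f_x(P) = -12, f_y(P) = 5 (gradient nonzero, so P is smooth).
Step 3: tangent line at P: -12·(x − 2) + 5·(y − 2) = 0.
Expanding: -12*x + 5*y + 14 = 0.


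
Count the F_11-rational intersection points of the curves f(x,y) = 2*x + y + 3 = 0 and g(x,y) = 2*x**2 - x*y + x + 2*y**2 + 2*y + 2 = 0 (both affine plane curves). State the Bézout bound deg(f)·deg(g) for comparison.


Common zeros: {(2, 4), (7, 5)}; count = 2; Bézout bound = 2.

deg(f) = 1, deg(g) = 2, so Bézout bound = 2.
Scan x ∈ F_11. For each x, list the y ∈ F_11 with f(x, y) ≡ 0 and those with g(x, y) ≡ 0 (mod 11); the common zeros in that column are the intersection.
  x = 0: f ≡ 0 at y ∈ {8}; g ≡ 0 at y ∈ ∅; common: ∅.
  x = 1: f ≡ 0 at y ∈ {6}; g ≡ 0 at y ∈ {7, 9}; common: ∅.
  x = 2: f ≡ 0 at y ∈ {4}; g ≡ 0 at y ∈ {4, 7}; common: {4}.
  x = 3: f ≡ 0 at y ∈ {2}; g ≡ 0 at y ∈ {8, 9}; common: ∅.
  x = 4: f ≡ 0 at y ∈ {0}; g ≡ 0 at y ∈ ∅; common: ∅.
  x = 5: f ≡ 0 at y ∈ {9}; g ≡ 0 at y ∈ {3, 4}; common: ∅.
  x = 6: f ≡ 0 at y ∈ {7}; g ≡ 0 at y ∈ {5, 8}; common: ∅.
  x = 7: f ≡ 0 at y ∈ {5}; g ≡ 0 at y ∈ {3, 5}; common: {5}.
  x = 8: f ≡ 0 at y ∈ {3}; g ≡ 0 at y ∈ ∅; common: ∅.
  x = 9: f ≡ 0 at y ∈ {1}; g ≡ 0 at y ∈ ∅; common: ∅.
  x = 10: f ≡ 0 at y ∈ {10}; g ≡ 0 at y ∈ ∅; common: ∅.
Collecting: common zeros = {(2, 4), (7, 5)}, so the count is 2.
Comparison with the Bézout bound: 2 ≤ 2 = deg(f)·deg(g), as expected for curves with no common component (the bound is attained).


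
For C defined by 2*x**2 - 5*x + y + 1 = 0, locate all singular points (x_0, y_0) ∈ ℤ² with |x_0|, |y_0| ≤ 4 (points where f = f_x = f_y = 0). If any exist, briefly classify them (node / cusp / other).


No singular points in the scanned grid; C is smooth there.

Compute partial derivatives:
  f_x = 4*x - 5.
  f_y = 1.
f_y = 1 is a nonzero constant, so f_y never vanishes: no point (x, y) can satisfy f = f_x = f_y = 0. In particular no (x, y) ∈ {−4, ..., 4}² is singular; the curve is smooth.


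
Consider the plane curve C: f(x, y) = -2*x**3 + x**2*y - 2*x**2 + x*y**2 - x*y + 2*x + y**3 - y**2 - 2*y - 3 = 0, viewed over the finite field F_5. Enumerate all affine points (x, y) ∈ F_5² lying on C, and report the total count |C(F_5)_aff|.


Affine F_5-points: {(0, 1), (1, 0), (3, 2), (4, 0), (4, 2)}; count = 5.

For each of the 25 pairs (x, y) ∈ F_5², evaluate f(x, y) mod 5. Record the zeros.
  x = 0: [0↦2, 1↦0, 2↦2, 3↦4, 4↦2]  zeros at y ∈ {1}
  x = 1: [0↦0, 1↦4, 2↦4, 3↦1, 4↦1]  zeros at y ∈ {0}
  x = 2: [0↦2, 1↦4, 2↦4, 3↦3, 4↦2]  zeros at y ∈ ∅
  x = 3: [0↦1, 1↦3, 2↦0, 3↦3, 4↦3]  zeros at y ∈ {2}
  x = 4: [0↦0, 1↦4, 2↦0, 3↦4, 4↦2]  zeros at y ∈ {0, 2}
Collecting zeros: affine points = {(0, 1), (1, 0), (3, 2), (4, 0), (4, 2)}.
Total count |C(F_5)_aff| = 5.


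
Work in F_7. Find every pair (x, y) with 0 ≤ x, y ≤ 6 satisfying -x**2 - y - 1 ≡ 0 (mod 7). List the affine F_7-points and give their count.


Affine F_7-points: {(0, 6), (1, 5), (2, 2), (3, 4), (4, 4), (5, 2), (6, 5)}; count = 7.

For each of the 49 pairs (x, y) ∈ F_7², evaluate f(x, y) mod 7. Record the zeros.
  x = 0: [0↦6, 1↦5, 2↦4, 3↦3, 4↦2, 5↦1, 6↦0]  zeros at y ∈ {6}
  x = 1: [0↦5, 1↦4, 2↦3, 3↦2, 4↦1, 5↦0, 6↦6]  zeros at y ∈ {5}
  x = 2: [0↦2, 1↦1, 2↦0, 3↦6, 4↦5, 5↦4, 6↦3]  zeros at y ∈ {2}
  x = 3: [0↦4, 1↦3, 2↦2, 3↦1, 4↦0, 5↦6, 6↦5]  zeros at y ∈ {4}
  x = 4: [0↦4, 1↦3, 2↦2, 3↦1, 4↦0, 5↦6, 6↦5]  zeros at y ∈ {4}
  x = 5: [0↦2, 1↦1, 2↦0, 3↦6, 4↦5, 5↦4, 6↦3]  zeros at y ∈ {2}
  x = 6: [0↦5, 1↦4, 2↦3, 3↦2, 4↦1, 5↦0, 6↦6]  zeros at y ∈ {5}
Collecting zeros: affine points = {(0, 6), (1, 5), (2, 2), (3, 4), (4, 4), (5, 2), (6, 5)}.
Total count |C(F_7)_aff| = 7.


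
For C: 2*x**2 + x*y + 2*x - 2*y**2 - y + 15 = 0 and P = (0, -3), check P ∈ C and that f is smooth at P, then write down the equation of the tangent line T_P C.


Tangent line at P: -x + 11*y + 33 = 0.

Step 1: f(0, -3) = 0, so P lies on C.
Step 2: partial derivatives
  f_x(x, y) = 4*x + y + 2, f_y(x, y) = x - 4*y - 1.
  f_x(P) = -1, f_y(P) = 11 (gradient nonzero, so P is smooth).
Step 3: tangent line at P: -1·(x − 0) + 11·(y − -3) = 0.
Expanding: -x + 11*y + 33 = 0.


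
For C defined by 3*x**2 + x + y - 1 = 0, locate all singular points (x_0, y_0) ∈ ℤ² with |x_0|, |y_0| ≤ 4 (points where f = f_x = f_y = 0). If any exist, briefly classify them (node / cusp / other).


No singular points in the scanned grid; C is smooth there.

Compute partial derivatives:
  f_x = 6*x + 1.
  f_y = 1.
f_y = 1 is a nonzero constant, so f_y never vanishes: no point (x, y) can satisfy f = f_x = f_y = 0. In particular no (x, y) ∈ {−4, ..., 4}² is singular; the curve is smooth.


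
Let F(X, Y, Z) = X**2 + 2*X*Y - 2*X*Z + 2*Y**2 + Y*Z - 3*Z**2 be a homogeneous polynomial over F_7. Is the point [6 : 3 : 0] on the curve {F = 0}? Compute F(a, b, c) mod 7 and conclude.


F(6,3,0) ≡ 6 (mod 7); P is NOT on the curve.

Evaluate F(6, 3, 0) term-by-term (mod 7).
  X**2 ↦ 1·36·1·1 = 36
  2*X*Y ↦ 2·6·3·1 = 36
  -2*X*Z ↦ -2·6·1·0 = 0
  2*Y**2 ↦ 2·1·9·1 = 18
  Y*Z ↦ 1·1·3·0 = 0
  -3*Z**2 ↦ -3·1·1·0 = 0
Sum: F(6, 3, 0) = (36) + (36) + (0) + (18) + (0) + (0) = 90.
Reducing mod 7: 90 ≡ 6 (mod 7).
Since F(a, b, c) ≡ 6 ≠ 0 (mod 7), P does NOT lie on the curve.


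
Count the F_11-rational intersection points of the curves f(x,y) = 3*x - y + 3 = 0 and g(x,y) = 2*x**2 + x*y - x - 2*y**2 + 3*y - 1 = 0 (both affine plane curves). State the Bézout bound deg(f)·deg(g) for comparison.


Common zeros: ∅; count = 0; Bézout bound = 2.

deg(f) = 1, deg(g) = 2, so Bézout bound = 2.
Scan x ∈ F_11. For each x, list the y ∈ F_11 with f(x, y) ≡ 0 and those with g(x, y) ≡ 0 (mod 11); the common zeros in that column are the intersection.
  x = 0: f ≡ 0 at y ∈ {3}; g ≡ 0 at y ∈ {1, 6}; common: ∅.
  x = 1: f ≡ 0 at y ∈ {6}; g ≡ 0 at y ∈ {0, 2}; common: ∅.
  x = 2: f ≡ 0 at y ∈ {9}; g ≡ 0 at y ∈ ∅; common: ∅.
  x = 3: f ≡ 0 at y ∈ {1}; g ≡ 0 at y ∈ {6, 8}; common: ∅.
  x = 4: f ≡ 0 at y ∈ {4}; g ≡ 0 at y ∈ {2, 7}; common: ∅.
  x = 5: f ≡ 0 at y ∈ {7}; g ≡ 0 at y ∈ {0, 4}; common: ∅.
  x = 6: f ≡ 0 at y ∈ {10}; g ≡ 0 at y ∈ ∅; common: ∅.
  x = 7: f ≡ 0 at y ∈ {2}; g ≡ 0 at y ∈ ∅; common: ∅.
  x = 8: f ≡ 0 at y ∈ {5}; g ≡ 0 at y ∈ ∅; common: ∅.
  x = 9: f ≡ 0 at y ∈ {8}; g ≡ 0 at y ∈ ∅; common: ∅.
  x = 10: f ≡ 0 at y ∈ {0}; g ≡ 0 at y ∈ {4, 8}; common: ∅.
Collecting: common zeros = ∅, so the count is 0.
Comparison with the Bézout bound: 0 ≤ 2 = deg(f)·deg(g), as expected for curves with no common component (the affine F_11-count falls short of the bound because intersections may lie at infinity, over extension fields, or carry multiplicity).


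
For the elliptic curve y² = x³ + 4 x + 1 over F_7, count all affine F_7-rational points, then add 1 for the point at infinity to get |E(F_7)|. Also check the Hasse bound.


Affine points = {(0, 1), (0, 6), (4, 2), (4, 5)}; affine count = 4; |E(F_7)| = 5.

Discriminant check: Δ ∝ 4a³ + 27b² = 4·4³ + 27·1² = 4·64 + 27·1 ≡ 3 (mod 7). Nonzero ⇒ E is nonsingular.
For each x ∈ F_7, compute rhs = x³ + 4·x + 1 mod 7, then count y ∈ F_7 with y² ≡ rhs.
  x = 0: rhs = 1, matching y values: 1, 6 (2 points).
  x = 1: rhs = 6, matching y values: none (0 points).
  x = 2: rhs = 3, matching y values: none (0 points).
  x = 3: rhs = 5, matching y values: none (0 points).
  x = 4: rhs = 4, matching y values: 2, 5 (2 points).
  x = 5: rhs = 6, matching y values: none (0 points).
  x = 6: rhs = 3, matching y values: none (0 points).
Total affine count: 4.
Full point count |E(F_7)| = 4 + 1 = 5.
Hasse bound: |5 − (7+1)| = |-3| = 3 ≤ 2√7 ≈ 5.2915 ✓.


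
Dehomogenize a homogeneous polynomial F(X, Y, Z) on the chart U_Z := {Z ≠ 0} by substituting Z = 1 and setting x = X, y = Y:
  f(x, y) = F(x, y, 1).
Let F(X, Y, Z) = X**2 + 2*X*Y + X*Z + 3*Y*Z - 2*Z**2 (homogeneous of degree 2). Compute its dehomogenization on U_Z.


f(x, y) = x**2 + 2*x*y + x + 3*y - 2

On U_Z we set Z = 1. Each monomial c·X^i·Y^j·Z^k in F becomes c·x^i·y^j·1^k = c·x^i·y^j.
Substituting Z = 1: F(X, Y, 1) = x**2 + 2*x*y + x + 3*y - 2.
Note: deg(f) ≤ deg(F) = 2; strict inequality happens when F is divisible by Z (lost terms).


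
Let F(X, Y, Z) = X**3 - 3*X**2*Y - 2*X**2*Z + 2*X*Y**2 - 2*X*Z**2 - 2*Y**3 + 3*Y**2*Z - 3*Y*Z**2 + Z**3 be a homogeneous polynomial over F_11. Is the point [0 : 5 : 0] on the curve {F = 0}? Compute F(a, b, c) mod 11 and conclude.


F(0,5,0) ≡ 3 (mod 11); P is NOT on the curve.

Evaluate F(0, 5, 0) term-by-term (mod 11).
  X**3 ↦ 1·0·1·1 = 0
  -3*X**2*Y ↦ -3·0·5·1 = 0
  -2*X**2*Z ↦ -2·0·1·0 = 0
  2*X*Y**2 ↦ 2·0·25·1 = 0
  -2*X*Z**2 ↦ -2·0·1·0 = 0
  -2*Y**3 ↦ -2·1·125·1 = -250
  3*Y**2*Z ↦ 3·1·25·0 = 0
  -3*Y*Z**2 ↦ -3·1·5·0 = 0
  Z**3 ↦ 1·1·1·0 = 0
Sum: F(0, 5, 0) = (0) + (0) + (0) + (0) + (0) + (-250) + (0) + (0) + (0) = -250.
Reducing mod 11: -250 ≡ 3 (mod 11).
Since F(a, b, c) ≡ 3 ≠ 0 (mod 11), P does NOT lie on the curve.


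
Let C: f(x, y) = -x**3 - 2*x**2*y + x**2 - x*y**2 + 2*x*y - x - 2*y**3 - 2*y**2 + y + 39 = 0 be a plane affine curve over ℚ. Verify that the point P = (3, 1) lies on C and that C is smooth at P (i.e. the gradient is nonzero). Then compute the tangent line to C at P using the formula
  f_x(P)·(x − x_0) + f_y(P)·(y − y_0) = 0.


Tangent line at P: -33*x - 27*y + 126 = 0.

Step 1: f(3, 1) = 0, so P lies on C.
Step 2: partial derivatives
  f_x(x, y) = -3*x**2 - 4*x*y + 2*x - y**2 + 2*y - 1, f_y(x, y) = -2*x**2 - 2*x*y + 2*x - 6*y**2 - 4*y + 1.
  f_x(P) = -33, f_y(P) = -27 (gradient nonzero, so P is smooth).
Step 3: tangent line at P: -33·(x − 3) + -27·(y − 1) = 0.
Expanding: -33*x - 27*y + 126 = 0.


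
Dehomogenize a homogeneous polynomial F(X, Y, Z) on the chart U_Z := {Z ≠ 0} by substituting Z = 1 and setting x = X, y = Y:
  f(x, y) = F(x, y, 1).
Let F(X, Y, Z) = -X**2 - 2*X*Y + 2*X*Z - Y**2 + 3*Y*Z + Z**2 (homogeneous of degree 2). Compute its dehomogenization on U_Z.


f(x, y) = -x**2 - 2*x*y + 2*x - y**2 + 3*y + 1

On U_Z we set Z = 1. Each monomial c·X^i·Y^j·Z^k in F becomes c·x^i·y^j·1^k = c·x^i·y^j.
Substituting Z = 1: F(X, Y, 1) = -x**2 - 2*x*y + 2*x - y**2 + 3*y + 1.
Note: deg(f) ≤ deg(F) = 2; strict inequality happens when F is divisible by Z (lost terms).


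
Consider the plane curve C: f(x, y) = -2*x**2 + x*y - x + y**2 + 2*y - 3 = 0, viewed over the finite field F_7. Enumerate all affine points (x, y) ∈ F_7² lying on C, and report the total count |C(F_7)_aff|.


Affine F_7-points: {(0, 1), (0, 4), (3, 3), (3, 6), (5, 3), (5, 4)}; count = 6.

For each of the 49 pairs (x, y) ∈ F_7², evaluate f(x, y) mod 7. Record the zeros.
  x = 0: [0↦4, 1↦0, 2↦5, 3↦5, 4↦0, 5↦4, 6↦3]  zeros at y ∈ {1, 4}
  x = 1: [0↦1, 1↦5, 2↦4, 3↦5, 4↦1, 5↦6, 6↦6]  zeros at y ∈ ∅
  x = 2: [0↦1, 1↦6, 2↦6, 3↦1, 4↦5, 5↦4, 6↦5]  zeros at y ∈ ∅
  x = 3: [0↦4, 1↦3, 2↦4, 3↦0, 4↦5, 5↦5, 6↦0]  zeros at y ∈ {3, 6}
  x = 4: [0↦3, 1↦3, 2↦5, 3↦2, 4↦1, 5↦2, 6↦5]  zeros at y ∈ ∅
  x = 5: [0↦5, 1↦6, 2↦2, 3↦0, 4↦0, 5↦2, 6↦6]  zeros at y ∈ {3, 4}
  x = 6: [0↦3, 1↦5, 2↦2, 3↦1, 4↦2, 5↦5, 6↦3]  zeros at y ∈ ∅
Collecting zeros: affine points = {(0, 1), (0, 4), (3, 3), (3, 6), (5, 3), (5, 4)}.
Total count |C(F_7)_aff| = 6.


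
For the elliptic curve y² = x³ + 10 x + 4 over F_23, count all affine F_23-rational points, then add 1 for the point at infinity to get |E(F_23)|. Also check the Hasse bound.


Affine points = {(0, 2), (0, 21), (2, 3), (2, 20), (4, 4), (4, 19), (5, 8), (5, 15), (6, 2), (6, 21), (7, 7), (7, 16), (9, 8), (9, 15), (10, 0), (12, 9), (12, 14), (13, 10), (13, 13), (14, 6), (14, 17), (17, 2), (17, 21), (18, 6), (18, 17), (20, 4), (20, 19), (22, 4), (22, 19)}; affine count = 29; |E(F_23)| = 30.

Discriminant check: Δ ∝ 4a³ + 27b² = 4·10³ + 27·4² = 4·1000 + 27·16 ≡ 16 (mod 23). Nonzero ⇒ E is nonsingular.
For each x ∈ F_23, compute rhs = x³ + 10·x + 4 mod 23, then count y ∈ F_23 with y² ≡ rhs.
  x = 0: rhs = 4, matching y values: 2, 21 (2 points).
  x = 1: rhs = 15, matching y values: none (0 points).
  x = 2: rhs = 9, matching y values: 3, 20 (2 points).
  x = 3: rhs = 15, matching y values: none (0 points).
  x = 4: rhs = 16, matching y values: 4, 19 (2 points).
  x = 5: rhs = 18, matching y values: 8, 15 (2 points).
  x = 6: rhs = 4, matching y values: 2, 21 (2 points).
  x = 7: rhs = 3, matching y values: 7, 16 (2 points).
  x = 8: rhs = 21, matching y values: none (0 points).
  x = 9: rhs = 18, matching y values: 8, 15 (2 points).
  x = 10: rhs = 0, matching y values: 0 (1 points).
  x = 11: rhs = 19, matching y values: none (0 points).
  x = 12: rhs = 12, matching y values: 9, 14 (2 points).
  x = 13: rhs = 8, matching y values: 10, 13 (2 points).
  x = 14: rhs = 13, matching y values: 6, 17 (2 points).
  x = 15: rhs = 10, matching y values: none (0 points).
  x = 16: rhs = 5, matching y values: none (0 points).
  x = 17: rhs = 4, matching y values: 2, 21 (2 points).
  x = 18: rhs = 13, matching y values: 6, 17 (2 points).
  x = 19: rhs = 15, matching y values: none (0 points).
  x = 20: rhs = 16, matching y values: 4, 19 (2 points).
  x = 21: rhs = 22, matching y values: none (0 points).
  x = 22: rhs = 16, matching y values: 4, 19 (2 points).
Total affine count: 29.
Full point count |E(F_23)| = 29 + 1 = 30.
Hasse bound: |30 − (23+1)| = |6| = 6 ≤ 2√23 ≈ 9.5917 ✓.


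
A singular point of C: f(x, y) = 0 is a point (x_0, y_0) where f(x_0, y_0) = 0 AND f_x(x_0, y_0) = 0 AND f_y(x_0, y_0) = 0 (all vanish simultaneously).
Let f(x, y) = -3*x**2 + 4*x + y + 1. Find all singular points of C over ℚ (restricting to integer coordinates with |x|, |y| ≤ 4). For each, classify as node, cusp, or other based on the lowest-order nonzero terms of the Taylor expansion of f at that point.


No singular points in the scanned grid; C is smooth there.

Compute partial derivatives:
  f_x = 4 - 6*x.
  f_y = 1.
f_y = 1 is a nonzero constant, so f_y never vanishes: no point (x, y) can satisfy f = f_x = f_y = 0. In particular no (x, y) ∈ {−4, ..., 4}² is singular; the curve is smooth.


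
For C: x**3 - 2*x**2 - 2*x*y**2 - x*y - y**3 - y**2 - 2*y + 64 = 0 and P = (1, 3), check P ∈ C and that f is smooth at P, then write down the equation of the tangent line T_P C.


Tangent line at P: -22*x - 48*y + 166 = 0.

Step 1: f(1, 3) = 0, so P lies on C.
Step 2: partial derivatives
  f_x(x, y) = 3*x**2 - 4*x - 2*y**2 - y, f_y(x, y) = -4*x*y - x - 3*y**2 - 2*y - 2.
  f_x(P) = -22, f_y(P) = -48 (gradient nonzero, so P is smooth).
Step 3: tangent line at P: -22·(x − 1) + -48·(y − 3) = 0.
Expanding: -22*x - 48*y + 166 = 0.


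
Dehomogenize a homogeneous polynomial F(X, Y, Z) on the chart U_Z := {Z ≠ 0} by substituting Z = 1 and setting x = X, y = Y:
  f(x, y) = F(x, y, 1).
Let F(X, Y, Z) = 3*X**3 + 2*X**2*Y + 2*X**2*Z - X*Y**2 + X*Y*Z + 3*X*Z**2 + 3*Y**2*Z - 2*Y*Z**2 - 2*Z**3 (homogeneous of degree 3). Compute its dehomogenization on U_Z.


f(x, y) = 3*x**3 + 2*x**2*y + 2*x**2 - x*y**2 + x*y + 3*x + 3*y**2 - 2*y - 2

On U_Z we set Z = 1. Each monomial c·X^i·Y^j·Z^k in F becomes c·x^i·y^j·1^k = c·x^i·y^j.
Substituting Z = 1: F(X, Y, 1) = 3*x**3 + 2*x**2*y + 2*x**2 - x*y**2 + x*y + 3*x + 3*y**2 - 2*y - 2.
Note: deg(f) ≤ deg(F) = 3; strict inequality happens when F is divisible by Z (lost terms).


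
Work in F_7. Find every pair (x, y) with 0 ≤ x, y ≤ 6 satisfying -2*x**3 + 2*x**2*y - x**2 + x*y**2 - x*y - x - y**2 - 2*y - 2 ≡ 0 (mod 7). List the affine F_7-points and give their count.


Affine F_7-points: {(1, 1), (2, 5), (6, 0), (6, 4)}; count = 4.

For each of the 49 pairs (x, y) ∈ F_7², evaluate f(x, y) mod 7. Record the zeros.
  x = 0: [0↦5, 1↦2, 2↦4, 3↦4, 4↦2, 5↦5, 6↦6]  zeros at y ∈ ∅
  x = 1: [0↦1, 1↦0, 2↦6, 3↦5, 4↦4, 5↦3, 6↦2]  zeros at y ∈ {1}
  x = 2: [0↦4, 1↦2, 2↦2, 3↦4, 4↦1, 5↦0, 6↦1]  zeros at y ∈ {5}
  x = 3: [0↦2, 1↦3, 2↦1, 3↦3, 4↦2, 5↦5, 6↦5]  zeros at y ∈ ∅
  x = 4: [0↦4, 1↦5, 2↦5, 3↦4, 4↦2, 5↦6, 6↦2]  zeros at y ∈ ∅
  x = 5: [0↦5, 1↦3, 2↦2, 3↦2, 4↦3, 5↦5, 6↦1]  zeros at y ∈ ∅
  x = 6: [0↦0, 1↦6, 2↦1, 3↦6, 4↦0, 5↦4, 6↦4]  zeros at y ∈ {0, 4}
Collecting zeros: affine points = {(1, 1), (2, 5), (6, 0), (6, 4)}.
Total count |C(F_7)_aff| = 4.


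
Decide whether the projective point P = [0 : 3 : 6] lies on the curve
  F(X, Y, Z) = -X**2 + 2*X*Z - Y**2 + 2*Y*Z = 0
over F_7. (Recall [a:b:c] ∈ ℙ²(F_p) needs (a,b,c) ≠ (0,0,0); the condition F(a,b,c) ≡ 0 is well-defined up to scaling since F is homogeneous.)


F(0,3,6) ≡ 6 (mod 7); P is NOT on the curve.

Evaluate F(0, 3, 6) term-by-term (mod 7).
  -X**2 ↦ -1·0·1·1 = 0
  2*X*Z ↦ 2·0·1·6 = 0
  -Y**2 ↦ -1·1·9·1 = -9
  2*Y*Z ↦ 2·1·3·6 = 36
Sum: F(0, 3, 6) = (0) + (0) + (-9) + (36) = 27.
Reducing mod 7: 27 ≡ 6 (mod 7).
Since F(a, b, c) ≡ 6 ≠ 0 (mod 7), P does NOT lie on the curve.


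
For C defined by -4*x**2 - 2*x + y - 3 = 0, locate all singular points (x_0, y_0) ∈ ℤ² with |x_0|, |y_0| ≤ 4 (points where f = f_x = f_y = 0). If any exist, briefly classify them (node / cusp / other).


No singular points in the scanned grid; C is smooth there.

Compute partial derivatives:
  f_x = -8*x - 2.
  f_y = 1.
f_y = 1 is a nonzero constant, so f_y never vanishes: no point (x, y) can satisfy f = f_x = f_y = 0. In particular no (x, y) ∈ {−4, ..., 4}² is singular; the curve is smooth.


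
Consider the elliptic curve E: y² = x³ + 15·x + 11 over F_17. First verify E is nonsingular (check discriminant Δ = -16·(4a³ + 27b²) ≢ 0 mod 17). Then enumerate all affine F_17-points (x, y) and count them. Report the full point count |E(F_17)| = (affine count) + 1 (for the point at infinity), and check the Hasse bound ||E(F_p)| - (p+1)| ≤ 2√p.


Affine points = {(2, 7), (2, 10), (3, 7), (3, 10), (4, 4), (4, 13), (7, 0), (9, 5), (9, 12), (12, 7), (12, 10)}; affine count = 11; |E(F_17)| = 12.

Discriminant check: Δ ∝ 4a³ + 27b² = 4·15³ + 27·11² = 4·3375 + 27·121 ≡ 5 (mod 17). Nonzero ⇒ E is nonsingular.
For each x ∈ F_17, compute rhs = x³ + 15·x + 11 mod 17, then count y ∈ F_17 with y² ≡ rhs.
  x = 0: rhs = 11, matching y values: none (0 points).
  x = 1: rhs = 10, matching y values: none (0 points).
  x = 2: rhs = 15, matching y values: 7, 10 (2 points).
  x = 3: rhs = 15, matching y values: 7, 10 (2 points).
  x = 4: rhs = 16, matching y values: 4, 13 (2 points).
  x = 5: rhs = 7, matching y values: none (0 points).
  x = 6: rhs = 11, matching y values: none (0 points).
  x = 7: rhs = 0, matching y values: 0 (1 points).
  x = 8: rhs = 14, matching y values: none (0 points).
  x = 9: rhs = 8, matching y values: 5, 12 (2 points).
  x = 10: rhs = 5, matching y values: none (0 points).
  x = 11: rhs = 11, matching y values: none (0 points).
  x = 12: rhs = 15, matching y values: 7, 10 (2 points).
  x = 13: rhs = 6, matching y values: none (0 points).
  x = 14: rhs = 7, matching y values: none (0 points).
  x = 15: rhs = 7, matching y values: none (0 points).
  x = 16: rhs = 12, matching y values: none (0 points).
Total affine count: 11.
Full point count |E(F_17)| = 11 + 1 = 12.
Hasse bound: |12 − (17+1)| = |-6| = 6 ≤ 2√17 ≈ 8.2462 ✓.


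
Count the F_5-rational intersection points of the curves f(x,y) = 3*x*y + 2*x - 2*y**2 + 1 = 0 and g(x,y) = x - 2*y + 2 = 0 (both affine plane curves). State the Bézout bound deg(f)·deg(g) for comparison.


Common zeros: ∅; count = 0; Bézout bound = 2.

deg(f) = 2, deg(g) = 1, so Bézout bound = 2.
Scan x ∈ F_5. For each x, list the y ∈ F_5 with f(x, y) ≡ 0 and those with g(x, y) ≡ 0 (mod 5); the common zeros in that column are the intersection.
  x = 0: f ≡ 0 at y ∈ ∅; g ≡ 0 at y ∈ {1}; common: ∅.
  x = 1: f ≡ 0 at y ∈ ∅; g ≡ 0 at y ∈ {4}; common: ∅.
  x = 2: f ≡ 0 at y ∈ {0, 3}; g ≡ 0 at y ∈ {2}; common: ∅.
  x = 3: f ≡ 0 at y ∈ ∅; g ≡ 0 at y ∈ {0}; common: ∅.
  x = 4: f ≡ 0 at y ∈ {2, 4}; g ≡ 0 at y ∈ {3}; common: ∅.
Collecting: common zeros = ∅, so the count is 0.
Comparison with the Bézout bound: 0 ≤ 2 = deg(f)·deg(g), as expected for curves with no common component (the affine F_5-count falls short of the bound because intersections may lie at infinity, over extension fields, or carry multiplicity).


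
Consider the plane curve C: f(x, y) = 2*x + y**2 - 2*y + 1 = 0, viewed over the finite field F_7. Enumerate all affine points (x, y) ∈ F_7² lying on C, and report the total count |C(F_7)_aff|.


Affine F_7-points: {(0, 1), (3, 0), (3, 2), (5, 3), (5, 6), (6, 4), (6, 5)}; count = 7.

For each of the 49 pairs (x, y) ∈ F_7², evaluate f(x, y) mod 7. Record the zeros.
  x = 0: [0↦1, 1↦0, 2↦1, 3↦4, 4↦2, 5↦2, 6↦4]  zeros at y ∈ {1}
  x = 1: [0↦3, 1↦2, 2↦3, 3↦6, 4↦4, 5↦4, 6↦6]  zeros at y ∈ ∅
  x = 2: [0↦5, 1↦4, 2↦5, 3↦1, 4↦6, 5↦6, 6↦1]  zeros at y ∈ ∅
  x = 3: [0↦0, 1↦6, 2↦0, 3↦3, 4↦1, 5↦1, 6↦3]  zeros at y ∈ {0, 2}
  x = 4: [0↦2, 1↦1, 2↦2, 3↦5, 4↦3, 5↦3, 6↦5]  zeros at y ∈ ∅
  x = 5: [0↦4, 1↦3, 2↦4, 3↦0, 4↦5, 5↦5, 6↦0]  zeros at y ∈ {3, 6}
  x = 6: [0↦6, 1↦5, 2↦6, 3↦2, 4↦0, 5↦0, 6↦2]  zeros at y ∈ {4, 5}
Collecting zeros: affine points = {(0, 1), (3, 0), (3, 2), (5, 3), (5, 6), (6, 4), (6, 5)}.
Total count |C(F_7)_aff| = 7.


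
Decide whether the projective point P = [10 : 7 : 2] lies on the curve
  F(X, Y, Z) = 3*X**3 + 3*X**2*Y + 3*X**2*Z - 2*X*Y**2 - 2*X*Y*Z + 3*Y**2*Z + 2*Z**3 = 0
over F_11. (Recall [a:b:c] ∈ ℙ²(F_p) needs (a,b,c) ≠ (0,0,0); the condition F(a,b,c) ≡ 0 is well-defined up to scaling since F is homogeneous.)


F(10,7,2) ≡ 9 (mod 11); P is NOT on the curve.

Evaluate F(10, 7, 2) term-by-term (mod 11).
  3*X**3 ↦ 3·1000·1·1 = 3000
  3*X**2*Y ↦ 3·100·7·1 = 2100
  3*X**2*Z ↦ 3·100·1·2 = 600
  -2*X*Y**2 ↦ -2·10·49·1 = -980
  -2*X*Y*Z ↦ -2·10·7·2 = -280
  3*Y**2*Z ↦ 3·1·49·2 = 294
  2*Z**3 ↦ 2·1·1·8 = 16
Sum: F(10, 7, 2) = (3000) + (2100) + (600) + (-980) + (-280) + (294) + (16) = 4750.
Reducing mod 11: 4750 ≡ 9 (mod 11).
Since F(a, b, c) ≡ 9 ≠ 0 (mod 11), P does NOT lie on the curve.


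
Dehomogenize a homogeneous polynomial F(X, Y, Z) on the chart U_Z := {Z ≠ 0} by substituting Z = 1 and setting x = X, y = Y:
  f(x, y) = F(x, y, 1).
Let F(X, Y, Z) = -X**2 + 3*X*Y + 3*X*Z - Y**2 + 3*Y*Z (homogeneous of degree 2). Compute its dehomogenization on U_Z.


f(x, y) = -x**2 + 3*x*y + 3*x - y**2 + 3*y

On U_Z we set Z = 1. Each monomial c·X^i·Y^j·Z^k in F becomes c·x^i·y^j·1^k = c·x^i·y^j.
Substituting Z = 1: F(X, Y, 1) = -x**2 + 3*x*y + 3*x - y**2 + 3*y.
Note: deg(f) ≤ deg(F) = 2; strict inequality happens when F is divisible by Z (lost terms).


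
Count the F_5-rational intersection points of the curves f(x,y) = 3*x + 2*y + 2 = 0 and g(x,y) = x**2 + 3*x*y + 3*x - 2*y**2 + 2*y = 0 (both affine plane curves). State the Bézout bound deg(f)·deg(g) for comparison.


Common zeros: ∅; count = 0; Bézout bound = 2.

deg(f) = 1, deg(g) = 2, so Bézout bound = 2.
Scan x ∈ F_5. For each x, list the y ∈ F_5 with f(x, y) ≡ 0 and those with g(x, y) ≡ 0 (mod 5); the common zeros in that column are the intersection.
  x = 0: f ≡ 0 at y ∈ {4}; g ≡ 0 at y ∈ {0, 1}; common: ∅.
  x = 1: f ≡ 0 at y ∈ {0}; g ≡ 0 at y ∈ ∅; common: ∅.
  x = 2: f ≡ 0 at y ∈ {1}; g ≡ 0 at y ∈ {0, 4}; common: ∅.
  x = 3: f ≡ 0 at y ∈ {2}; g ≡ 0 at y ∈ {4}; common: ∅.
  x = 4: f ≡ 0 at y ∈ {3}; g ≡ 0 at y ∈ {1}; common: ∅.
Collecting: common zeros = ∅, so the count is 0.
Comparison with the Bézout bound: 0 ≤ 2 = deg(f)·deg(g), as expected for curves with no common component (the affine F_5-count falls short of the bound because intersections may lie at infinity, over extension fields, or carry multiplicity).


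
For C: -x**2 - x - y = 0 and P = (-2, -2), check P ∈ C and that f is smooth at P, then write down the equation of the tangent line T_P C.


Tangent line at P: 3*x - y + 4 = 0.

Step 1: f(-2, -2) = 0, so P lies on C.
Step 2: partial derivatives
  f_x(x, y) = -2*x - 1, f_y(x, y) = -1.
  f_x(P) = 3, f_y(P) = -1 (gradient nonzero, so P is smooth).
Step 3: tangent line at P: 3·(x − -2) + -1·(y − -2) = 0.
Expanding: 3*x - y + 4 = 0.


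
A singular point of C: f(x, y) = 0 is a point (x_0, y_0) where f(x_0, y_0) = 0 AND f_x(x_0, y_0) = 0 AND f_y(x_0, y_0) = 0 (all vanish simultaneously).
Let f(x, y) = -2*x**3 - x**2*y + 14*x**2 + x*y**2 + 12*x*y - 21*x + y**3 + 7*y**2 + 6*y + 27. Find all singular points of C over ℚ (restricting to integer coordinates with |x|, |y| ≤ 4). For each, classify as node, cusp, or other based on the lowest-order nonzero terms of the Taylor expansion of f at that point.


Singular points: {(3, -3)}; classification: node.

Compute partial derivatives:
  f_x = -6*x**2 - 2*x*y + 28*x + y**2 + 12*y - 21.
  f_y = -x**2 + 2*x*y + 12*x + 3*y**2 + 14*y + 6.
Scan x_0 ∈ {−4, ..., 4}. For each x_0, f_y(x_0, y) is a polynomial in y; find its integer roots y ∈ {−4, ..., 4}, then test f_x and f at those candidates.
  x = -4: f_y(-4, y) = 3*y**2 + 6*y - 58; no integer root y with |y| ≤ 4.
  x = -3: f_y(-3, y) = 3*y**2 + 8*y - 39; no integer root y with |y| ≤ 4.
  x = -2: f_y(-2, y) = 3*y**2 + 10*y - 22; no integer root y with |y| ≤ 4.
  x = -1: f_y(-1, y) = 3*y**2 + 12*y - 7; no integer root y with |y| ≤ 4.
  x = 0: f_y(0, y) = 3*y**2 + 14*y + 6; no integer root y with |y| ≤ 4.
  x = 1: f_y(1, y) = 3*y**2 + 16*y + 17; no integer root y with |y| ≤ 4.
  x = 2: f_y(2, y) = 3*y**2 + 18*y + 26; no integer root y with |y| ≤ 4.
  x = 3: f_y(3, y) = 3*y**2 + 20*y + 33; vanishes at y ∈ {-3}. (3, -3): f_x = 0, f = 0 — SINGULAR.
  x = 4: f_y(4, y) = 3*y**2 + 22*y + 38; no integer root y with |y| ≤ 4.
Only singular point on the grid: (3, -3).
Classify: substitute x = 3 + u, y = -3 + v and expand: f = -2*u**3 - u**2*v - u**2 + u*v**2 + v**3 + v**2.
No constant or linear terms (consistent with a singular point). Quadratic part: -u**2 + v**2. Cubic part: -2*u**3 - u**2*v + u*v**2 + v**3.
The quadratic part v**2 - u**2 = (v − u)(v + u) splits into two distinct linear factors, so there are two distinct tangent lines y − -3 = ±(x − 3) — this is a node (ordinary double point).
Classification: node.
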